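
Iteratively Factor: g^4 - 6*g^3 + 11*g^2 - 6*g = (g)*(g^3 - 6*g^2 + 11*g - 6) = g*(g - 1)*(g^2 - 5*g + 6) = g*(g - 2)*(g - 1)*(g - 3)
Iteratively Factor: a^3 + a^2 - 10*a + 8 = (a - 2)*(a^2 + 3*a - 4) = (a - 2)*(a + 4)*(a - 1)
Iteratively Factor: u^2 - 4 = (u + 2)*(u - 2)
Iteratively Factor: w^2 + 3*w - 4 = (w + 4)*(w - 1)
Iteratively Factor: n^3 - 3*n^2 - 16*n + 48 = (n + 4)*(n^2 - 7*n + 12) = (n - 3)*(n + 4)*(n - 4)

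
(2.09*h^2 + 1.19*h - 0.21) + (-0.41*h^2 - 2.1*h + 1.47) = 1.68*h^2 - 0.91*h + 1.26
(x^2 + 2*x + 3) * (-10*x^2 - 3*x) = -10*x^4 - 23*x^3 - 36*x^2 - 9*x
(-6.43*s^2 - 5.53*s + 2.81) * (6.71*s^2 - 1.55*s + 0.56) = -43.1453*s^4 - 27.1398*s^3 + 23.8258*s^2 - 7.4523*s + 1.5736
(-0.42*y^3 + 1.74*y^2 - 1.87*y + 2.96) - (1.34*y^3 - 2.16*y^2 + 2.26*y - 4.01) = -1.76*y^3 + 3.9*y^2 - 4.13*y + 6.97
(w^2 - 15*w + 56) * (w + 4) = w^3 - 11*w^2 - 4*w + 224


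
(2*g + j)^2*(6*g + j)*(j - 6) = 24*g^3*j - 144*g^3 + 28*g^2*j^2 - 168*g^2*j + 10*g*j^3 - 60*g*j^2 + j^4 - 6*j^3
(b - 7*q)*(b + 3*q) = b^2 - 4*b*q - 21*q^2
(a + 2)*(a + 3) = a^2 + 5*a + 6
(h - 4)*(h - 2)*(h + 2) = h^3 - 4*h^2 - 4*h + 16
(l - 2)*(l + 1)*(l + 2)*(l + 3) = l^4 + 4*l^3 - l^2 - 16*l - 12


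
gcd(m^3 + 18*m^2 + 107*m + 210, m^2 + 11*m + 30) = m^2 + 11*m + 30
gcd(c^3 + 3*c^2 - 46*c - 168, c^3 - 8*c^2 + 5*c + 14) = c - 7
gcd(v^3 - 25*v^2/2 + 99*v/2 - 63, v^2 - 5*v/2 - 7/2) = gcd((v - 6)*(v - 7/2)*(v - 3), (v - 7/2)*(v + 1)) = v - 7/2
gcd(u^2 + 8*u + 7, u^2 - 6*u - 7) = u + 1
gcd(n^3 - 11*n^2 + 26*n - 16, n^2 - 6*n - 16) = n - 8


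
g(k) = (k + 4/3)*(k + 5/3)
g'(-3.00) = -3.00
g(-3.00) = 2.22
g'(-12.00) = -21.00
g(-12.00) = 110.22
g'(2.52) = 8.04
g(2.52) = 16.13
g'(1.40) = 5.80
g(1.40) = 8.38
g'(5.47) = 13.94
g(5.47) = 48.55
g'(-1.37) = 0.26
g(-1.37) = -0.01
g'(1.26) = 5.52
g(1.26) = 7.59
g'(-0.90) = 1.20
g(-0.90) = 0.33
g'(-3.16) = -3.32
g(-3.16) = 2.73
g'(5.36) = 13.72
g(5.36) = 47.03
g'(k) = 2*k + 3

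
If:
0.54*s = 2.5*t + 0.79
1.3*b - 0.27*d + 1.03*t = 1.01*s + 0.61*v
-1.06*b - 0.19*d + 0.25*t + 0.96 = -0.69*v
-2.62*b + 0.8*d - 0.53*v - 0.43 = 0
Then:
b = 0.30841088937485*v + 0.451464432486312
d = 1.67254566270263*v + 2.01604601639267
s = -0.838903358317765*v - 0.359239971294463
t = -0.181203125396637*v - 0.393595833799604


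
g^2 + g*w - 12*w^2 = (g - 3*w)*(g + 4*w)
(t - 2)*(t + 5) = t^2 + 3*t - 10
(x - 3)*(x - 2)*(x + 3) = x^3 - 2*x^2 - 9*x + 18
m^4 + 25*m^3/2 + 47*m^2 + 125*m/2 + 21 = (m + 1/2)*(m + 2)*(m + 3)*(m + 7)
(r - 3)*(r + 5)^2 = r^3 + 7*r^2 - 5*r - 75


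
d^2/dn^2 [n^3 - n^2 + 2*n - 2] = 6*n - 2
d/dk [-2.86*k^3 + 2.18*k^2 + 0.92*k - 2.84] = -8.58*k^2 + 4.36*k + 0.92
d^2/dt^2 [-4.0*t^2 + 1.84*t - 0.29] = -8.00000000000000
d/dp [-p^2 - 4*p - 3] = -2*p - 4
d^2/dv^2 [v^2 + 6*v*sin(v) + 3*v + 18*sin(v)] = -6*v*sin(v) - 18*sin(v) + 12*cos(v) + 2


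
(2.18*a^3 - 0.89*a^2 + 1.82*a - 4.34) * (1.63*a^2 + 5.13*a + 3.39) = 3.5534*a^5 + 9.7327*a^4 + 5.7911*a^3 - 0.7547*a^2 - 16.0944*a - 14.7126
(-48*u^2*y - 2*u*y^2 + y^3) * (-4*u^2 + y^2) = 192*u^4*y + 8*u^3*y^2 - 52*u^2*y^3 - 2*u*y^4 + y^5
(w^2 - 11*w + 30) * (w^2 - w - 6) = w^4 - 12*w^3 + 35*w^2 + 36*w - 180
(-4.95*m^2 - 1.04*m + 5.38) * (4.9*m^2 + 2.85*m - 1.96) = -24.255*m^4 - 19.2035*m^3 + 33.1*m^2 + 17.3714*m - 10.5448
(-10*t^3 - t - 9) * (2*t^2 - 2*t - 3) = -20*t^5 + 20*t^4 + 28*t^3 - 16*t^2 + 21*t + 27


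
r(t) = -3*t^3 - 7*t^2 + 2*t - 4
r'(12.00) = -1462.00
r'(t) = -9*t^2 - 14*t + 2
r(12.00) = -6172.00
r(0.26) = -4.01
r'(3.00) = -121.00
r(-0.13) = -4.37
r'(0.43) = -5.68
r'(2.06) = -65.03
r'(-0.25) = 4.94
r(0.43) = -4.67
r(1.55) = -28.89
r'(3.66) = -169.80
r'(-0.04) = 2.55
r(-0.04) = -4.09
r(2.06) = -55.81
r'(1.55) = -41.32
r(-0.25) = -4.89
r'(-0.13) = 3.67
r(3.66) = -237.53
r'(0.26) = -2.25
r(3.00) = -142.00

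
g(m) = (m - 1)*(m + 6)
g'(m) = 2*m + 5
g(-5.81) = -1.29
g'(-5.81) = -6.62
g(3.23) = 20.58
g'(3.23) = 11.46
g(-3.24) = -11.70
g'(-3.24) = -1.48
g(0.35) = -4.13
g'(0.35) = 5.70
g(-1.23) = -10.64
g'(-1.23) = 2.54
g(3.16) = 19.79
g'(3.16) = 11.32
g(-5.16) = -5.17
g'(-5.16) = -5.32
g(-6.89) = 7.02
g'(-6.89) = -8.78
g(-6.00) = 0.00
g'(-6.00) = -7.00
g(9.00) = 120.00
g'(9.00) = 23.00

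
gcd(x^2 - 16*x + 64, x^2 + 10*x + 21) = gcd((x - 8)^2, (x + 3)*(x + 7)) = 1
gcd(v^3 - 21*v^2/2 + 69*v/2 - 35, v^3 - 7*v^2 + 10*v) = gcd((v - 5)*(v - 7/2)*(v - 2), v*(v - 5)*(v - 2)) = v^2 - 7*v + 10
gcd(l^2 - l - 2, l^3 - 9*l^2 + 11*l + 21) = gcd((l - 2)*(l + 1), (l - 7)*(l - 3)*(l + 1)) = l + 1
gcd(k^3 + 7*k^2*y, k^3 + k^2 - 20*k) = k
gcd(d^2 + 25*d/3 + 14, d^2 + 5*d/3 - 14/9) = d + 7/3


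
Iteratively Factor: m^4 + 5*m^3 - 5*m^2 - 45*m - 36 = (m - 3)*(m^3 + 8*m^2 + 19*m + 12) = (m - 3)*(m + 3)*(m^2 + 5*m + 4) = (m - 3)*(m + 1)*(m + 3)*(m + 4)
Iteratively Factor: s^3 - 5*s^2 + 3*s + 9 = (s + 1)*(s^2 - 6*s + 9) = (s - 3)*(s + 1)*(s - 3)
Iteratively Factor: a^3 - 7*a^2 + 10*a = (a - 2)*(a^2 - 5*a) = (a - 5)*(a - 2)*(a)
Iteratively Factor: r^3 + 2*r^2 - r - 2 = (r - 1)*(r^2 + 3*r + 2) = (r - 1)*(r + 2)*(r + 1)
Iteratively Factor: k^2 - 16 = (k + 4)*(k - 4)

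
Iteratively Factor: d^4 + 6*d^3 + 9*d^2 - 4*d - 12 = (d - 1)*(d^3 + 7*d^2 + 16*d + 12) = (d - 1)*(d + 3)*(d^2 + 4*d + 4) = (d - 1)*(d + 2)*(d + 3)*(d + 2)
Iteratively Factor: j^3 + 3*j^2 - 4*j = (j)*(j^2 + 3*j - 4) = j*(j - 1)*(j + 4)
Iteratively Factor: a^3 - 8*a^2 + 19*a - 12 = (a - 1)*(a^2 - 7*a + 12) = (a - 4)*(a - 1)*(a - 3)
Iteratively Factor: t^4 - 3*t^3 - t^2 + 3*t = (t + 1)*(t^3 - 4*t^2 + 3*t) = (t - 1)*(t + 1)*(t^2 - 3*t) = t*(t - 1)*(t + 1)*(t - 3)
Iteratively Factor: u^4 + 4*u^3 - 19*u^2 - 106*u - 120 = (u + 4)*(u^3 - 19*u - 30) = (u + 3)*(u + 4)*(u^2 - 3*u - 10) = (u + 2)*(u + 3)*(u + 4)*(u - 5)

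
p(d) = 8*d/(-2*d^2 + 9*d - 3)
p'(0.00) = -2.67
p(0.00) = 0.00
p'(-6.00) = 0.03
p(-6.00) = 0.37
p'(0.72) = -2.63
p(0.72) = 2.36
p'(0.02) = -3.02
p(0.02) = -0.06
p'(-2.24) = 0.05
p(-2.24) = 0.54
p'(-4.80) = 0.04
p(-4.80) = 0.42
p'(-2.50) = 0.05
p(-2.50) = 0.53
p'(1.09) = -0.25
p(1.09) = 1.97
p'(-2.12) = 0.05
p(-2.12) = 0.55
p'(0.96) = -0.64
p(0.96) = 2.02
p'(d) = 8*d*(4*d - 9)/(-2*d^2 + 9*d - 3)^2 + 8/(-2*d^2 + 9*d - 3)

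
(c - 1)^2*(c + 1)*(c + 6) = c^4 + 5*c^3 - 7*c^2 - 5*c + 6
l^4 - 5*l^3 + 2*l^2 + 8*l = l*(l - 4)*(l - 2)*(l + 1)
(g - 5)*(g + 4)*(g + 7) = g^3 + 6*g^2 - 27*g - 140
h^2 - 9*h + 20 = (h - 5)*(h - 4)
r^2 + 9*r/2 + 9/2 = (r + 3/2)*(r + 3)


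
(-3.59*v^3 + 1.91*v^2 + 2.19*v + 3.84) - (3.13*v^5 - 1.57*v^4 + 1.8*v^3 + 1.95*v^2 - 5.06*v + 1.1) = -3.13*v^5 + 1.57*v^4 - 5.39*v^3 - 0.04*v^2 + 7.25*v + 2.74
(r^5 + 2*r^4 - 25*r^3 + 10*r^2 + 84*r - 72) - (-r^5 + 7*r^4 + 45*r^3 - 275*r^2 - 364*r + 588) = 2*r^5 - 5*r^4 - 70*r^3 + 285*r^2 + 448*r - 660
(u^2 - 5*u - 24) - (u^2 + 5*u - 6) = -10*u - 18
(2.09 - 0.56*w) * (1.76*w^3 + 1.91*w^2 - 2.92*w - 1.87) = -0.9856*w^4 + 2.6088*w^3 + 5.6271*w^2 - 5.0556*w - 3.9083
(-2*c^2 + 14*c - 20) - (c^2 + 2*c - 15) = -3*c^2 + 12*c - 5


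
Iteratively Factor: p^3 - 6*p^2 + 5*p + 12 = (p - 4)*(p^2 - 2*p - 3) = (p - 4)*(p + 1)*(p - 3)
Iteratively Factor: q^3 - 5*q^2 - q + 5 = (q + 1)*(q^2 - 6*q + 5) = (q - 1)*(q + 1)*(q - 5)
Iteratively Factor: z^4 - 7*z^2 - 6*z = (z - 3)*(z^3 + 3*z^2 + 2*z) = (z - 3)*(z + 1)*(z^2 + 2*z) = (z - 3)*(z + 1)*(z + 2)*(z)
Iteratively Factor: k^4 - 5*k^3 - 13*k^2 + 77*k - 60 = (k + 4)*(k^3 - 9*k^2 + 23*k - 15) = (k - 1)*(k + 4)*(k^2 - 8*k + 15) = (k - 5)*(k - 1)*(k + 4)*(k - 3)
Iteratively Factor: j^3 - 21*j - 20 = (j - 5)*(j^2 + 5*j + 4) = (j - 5)*(j + 1)*(j + 4)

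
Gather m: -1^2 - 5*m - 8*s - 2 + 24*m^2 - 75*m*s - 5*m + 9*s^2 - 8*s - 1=24*m^2 + m*(-75*s - 10) + 9*s^2 - 16*s - 4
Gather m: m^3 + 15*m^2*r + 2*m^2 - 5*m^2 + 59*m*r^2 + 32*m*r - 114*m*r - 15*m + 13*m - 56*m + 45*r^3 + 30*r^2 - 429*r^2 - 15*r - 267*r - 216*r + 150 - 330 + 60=m^3 + m^2*(15*r - 3) + m*(59*r^2 - 82*r - 58) + 45*r^3 - 399*r^2 - 498*r - 120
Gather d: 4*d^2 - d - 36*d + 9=4*d^2 - 37*d + 9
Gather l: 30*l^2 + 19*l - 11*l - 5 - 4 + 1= 30*l^2 + 8*l - 8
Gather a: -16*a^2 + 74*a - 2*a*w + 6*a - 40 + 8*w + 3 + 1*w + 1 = -16*a^2 + a*(80 - 2*w) + 9*w - 36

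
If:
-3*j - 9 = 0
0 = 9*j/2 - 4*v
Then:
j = -3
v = -27/8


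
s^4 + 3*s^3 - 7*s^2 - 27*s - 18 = (s - 3)*(s + 1)*(s + 2)*(s + 3)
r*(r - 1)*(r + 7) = r^3 + 6*r^2 - 7*r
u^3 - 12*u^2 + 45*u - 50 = (u - 5)^2*(u - 2)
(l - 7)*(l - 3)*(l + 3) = l^3 - 7*l^2 - 9*l + 63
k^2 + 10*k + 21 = (k + 3)*(k + 7)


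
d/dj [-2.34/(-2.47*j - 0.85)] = -5.7798/(2.47*j + 0.85)^2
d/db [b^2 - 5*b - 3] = 2*b - 5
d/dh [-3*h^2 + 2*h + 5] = 2 - 6*h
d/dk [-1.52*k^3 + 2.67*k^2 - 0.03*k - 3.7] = -4.56*k^2 + 5.34*k - 0.03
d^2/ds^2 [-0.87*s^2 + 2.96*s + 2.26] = -1.74000000000000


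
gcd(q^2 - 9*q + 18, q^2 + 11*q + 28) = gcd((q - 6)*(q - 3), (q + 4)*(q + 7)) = 1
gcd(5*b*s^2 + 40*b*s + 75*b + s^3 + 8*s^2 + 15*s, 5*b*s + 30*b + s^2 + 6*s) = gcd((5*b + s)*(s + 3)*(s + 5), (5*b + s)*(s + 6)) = 5*b + s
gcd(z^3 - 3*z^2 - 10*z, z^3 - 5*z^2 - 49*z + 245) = z - 5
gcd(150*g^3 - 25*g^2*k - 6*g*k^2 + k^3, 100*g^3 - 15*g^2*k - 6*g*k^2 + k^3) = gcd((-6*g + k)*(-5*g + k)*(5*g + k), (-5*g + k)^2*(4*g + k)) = 5*g - k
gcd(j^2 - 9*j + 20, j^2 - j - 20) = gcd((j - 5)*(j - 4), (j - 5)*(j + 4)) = j - 5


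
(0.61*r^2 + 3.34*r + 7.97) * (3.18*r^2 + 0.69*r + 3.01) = 1.9398*r^4 + 11.0421*r^3 + 29.4853*r^2 + 15.5527*r + 23.9897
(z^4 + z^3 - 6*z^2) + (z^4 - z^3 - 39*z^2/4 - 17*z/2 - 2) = 2*z^4 - 63*z^2/4 - 17*z/2 - 2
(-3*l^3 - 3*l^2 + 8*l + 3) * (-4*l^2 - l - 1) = 12*l^5 + 15*l^4 - 26*l^3 - 17*l^2 - 11*l - 3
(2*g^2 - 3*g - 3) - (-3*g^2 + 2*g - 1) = 5*g^2 - 5*g - 2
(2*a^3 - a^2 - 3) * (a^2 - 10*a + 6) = 2*a^5 - 21*a^4 + 22*a^3 - 9*a^2 + 30*a - 18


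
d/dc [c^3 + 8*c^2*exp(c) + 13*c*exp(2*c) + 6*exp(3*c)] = 8*c^2*exp(c) + 3*c^2 + 26*c*exp(2*c) + 16*c*exp(c) + 18*exp(3*c) + 13*exp(2*c)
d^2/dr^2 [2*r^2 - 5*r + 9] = 4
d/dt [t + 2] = 1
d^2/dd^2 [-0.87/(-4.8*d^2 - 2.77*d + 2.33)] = (-40.0896*d^2 - 23.13504*d + 0.87*(9.6*d + 2.77)*(19.2*d + 5.54) + 19.46016)/(4.8*d^2 + 2.77*d - 2.33)^3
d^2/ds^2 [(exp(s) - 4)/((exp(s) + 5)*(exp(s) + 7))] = (exp(4*s) - 28*exp(3*s) - 354*exp(2*s) - 436*exp(s) + 2905)*exp(s)/(exp(6*s) + 36*exp(5*s) + 537*exp(4*s) + 4248*exp(3*s) + 18795*exp(2*s) + 44100*exp(s) + 42875)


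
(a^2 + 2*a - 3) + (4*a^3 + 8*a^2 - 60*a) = 4*a^3 + 9*a^2 - 58*a - 3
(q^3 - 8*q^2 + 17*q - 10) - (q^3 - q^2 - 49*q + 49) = -7*q^2 + 66*q - 59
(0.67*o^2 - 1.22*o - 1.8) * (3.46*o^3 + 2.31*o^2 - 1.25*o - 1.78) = 2.3182*o^5 - 2.6735*o^4 - 9.8837*o^3 - 3.8256*o^2 + 4.4216*o + 3.204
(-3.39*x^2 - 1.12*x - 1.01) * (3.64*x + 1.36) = -12.3396*x^3 - 8.6872*x^2 - 5.1996*x - 1.3736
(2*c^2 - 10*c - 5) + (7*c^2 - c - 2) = 9*c^2 - 11*c - 7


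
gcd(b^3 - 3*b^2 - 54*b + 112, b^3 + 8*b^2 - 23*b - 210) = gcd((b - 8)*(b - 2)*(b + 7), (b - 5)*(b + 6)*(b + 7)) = b + 7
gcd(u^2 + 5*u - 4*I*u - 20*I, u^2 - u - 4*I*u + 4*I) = u - 4*I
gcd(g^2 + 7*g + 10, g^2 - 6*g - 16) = g + 2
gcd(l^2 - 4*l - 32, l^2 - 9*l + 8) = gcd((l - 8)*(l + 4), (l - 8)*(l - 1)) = l - 8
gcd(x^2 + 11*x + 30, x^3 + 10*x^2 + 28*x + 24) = x + 6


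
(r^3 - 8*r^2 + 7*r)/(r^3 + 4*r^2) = (r^2 - 8*r + 7)/(r*(r + 4))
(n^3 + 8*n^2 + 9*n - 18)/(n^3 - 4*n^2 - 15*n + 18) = (n + 6)/(n - 6)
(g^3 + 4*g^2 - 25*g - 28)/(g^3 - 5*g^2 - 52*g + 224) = (g + 1)/(g - 8)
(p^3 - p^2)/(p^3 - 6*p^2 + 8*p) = p*(p - 1)/(p^2 - 6*p + 8)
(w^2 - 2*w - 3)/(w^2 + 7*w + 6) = (w - 3)/(w + 6)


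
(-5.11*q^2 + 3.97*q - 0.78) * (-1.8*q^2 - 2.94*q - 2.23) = 9.198*q^4 + 7.8774*q^3 + 1.1275*q^2 - 6.5599*q + 1.7394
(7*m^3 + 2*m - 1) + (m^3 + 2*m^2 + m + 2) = 8*m^3 + 2*m^2 + 3*m + 1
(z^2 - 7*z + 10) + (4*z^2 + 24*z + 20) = 5*z^2 + 17*z + 30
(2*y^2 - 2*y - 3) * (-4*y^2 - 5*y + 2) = -8*y^4 - 2*y^3 + 26*y^2 + 11*y - 6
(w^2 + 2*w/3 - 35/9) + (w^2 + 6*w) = 2*w^2 + 20*w/3 - 35/9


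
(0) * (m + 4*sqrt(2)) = 0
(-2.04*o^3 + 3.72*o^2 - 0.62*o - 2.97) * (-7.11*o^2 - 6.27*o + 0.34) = 14.5044*o^5 - 13.6584*o^4 - 19.6098*o^3 + 26.2689*o^2 + 18.4111*o - 1.0098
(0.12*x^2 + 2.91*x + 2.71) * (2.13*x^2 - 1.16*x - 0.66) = 0.2556*x^4 + 6.0591*x^3 + 2.3175*x^2 - 5.0642*x - 1.7886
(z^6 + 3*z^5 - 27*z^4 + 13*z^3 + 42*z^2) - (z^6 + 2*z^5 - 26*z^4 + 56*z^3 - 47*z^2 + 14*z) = z^5 - z^4 - 43*z^3 + 89*z^2 - 14*z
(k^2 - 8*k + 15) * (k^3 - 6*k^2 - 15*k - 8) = k^5 - 14*k^4 + 48*k^3 + 22*k^2 - 161*k - 120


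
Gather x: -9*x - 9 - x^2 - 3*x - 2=-x^2 - 12*x - 11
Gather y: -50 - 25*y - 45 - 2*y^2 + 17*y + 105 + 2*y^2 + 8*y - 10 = 0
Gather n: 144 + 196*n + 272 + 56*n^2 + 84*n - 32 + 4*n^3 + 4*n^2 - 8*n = 4*n^3 + 60*n^2 + 272*n + 384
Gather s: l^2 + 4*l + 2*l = l^2 + 6*l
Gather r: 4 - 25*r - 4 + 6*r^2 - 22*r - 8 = 6*r^2 - 47*r - 8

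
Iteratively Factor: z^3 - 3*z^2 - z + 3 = (z - 3)*(z^2 - 1) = (z - 3)*(z - 1)*(z + 1)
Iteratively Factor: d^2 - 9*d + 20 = (d - 4)*(d - 5)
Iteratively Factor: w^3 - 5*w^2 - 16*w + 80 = (w - 4)*(w^2 - w - 20) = (w - 5)*(w - 4)*(w + 4)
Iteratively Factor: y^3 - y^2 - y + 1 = (y - 1)*(y^2 - 1) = (y - 1)^2*(y + 1)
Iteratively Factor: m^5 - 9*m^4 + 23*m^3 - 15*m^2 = (m)*(m^4 - 9*m^3 + 23*m^2 - 15*m) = m*(m - 5)*(m^3 - 4*m^2 + 3*m) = m*(m - 5)*(m - 3)*(m^2 - m) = m*(m - 5)*(m - 3)*(m - 1)*(m)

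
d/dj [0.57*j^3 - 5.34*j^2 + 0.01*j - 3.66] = 1.71*j^2 - 10.68*j + 0.01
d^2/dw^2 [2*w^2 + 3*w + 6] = 4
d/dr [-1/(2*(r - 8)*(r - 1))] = (r - 9/2)/((r - 8)^2*(r - 1)^2)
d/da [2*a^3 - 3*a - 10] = 6*a^2 - 3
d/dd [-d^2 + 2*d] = 2 - 2*d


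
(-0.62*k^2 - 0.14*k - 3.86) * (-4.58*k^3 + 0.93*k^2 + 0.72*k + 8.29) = 2.8396*k^5 + 0.0646000000000001*k^4 + 17.1022*k^3 - 8.8304*k^2 - 3.9398*k - 31.9994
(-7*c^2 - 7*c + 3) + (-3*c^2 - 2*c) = -10*c^2 - 9*c + 3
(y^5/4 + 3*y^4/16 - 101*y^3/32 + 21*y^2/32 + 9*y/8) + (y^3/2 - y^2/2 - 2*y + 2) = y^5/4 + 3*y^4/16 - 85*y^3/32 + 5*y^2/32 - 7*y/8 + 2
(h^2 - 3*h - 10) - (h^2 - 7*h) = 4*h - 10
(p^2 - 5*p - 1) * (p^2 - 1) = p^4 - 5*p^3 - 2*p^2 + 5*p + 1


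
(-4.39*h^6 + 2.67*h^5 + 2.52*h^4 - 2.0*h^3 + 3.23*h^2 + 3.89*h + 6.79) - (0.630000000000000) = -4.39*h^6 + 2.67*h^5 + 2.52*h^4 - 2.0*h^3 + 3.23*h^2 + 3.89*h + 6.16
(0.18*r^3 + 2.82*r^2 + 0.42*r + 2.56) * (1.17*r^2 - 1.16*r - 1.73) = 0.2106*r^5 + 3.0906*r^4 - 3.0912*r^3 - 2.3706*r^2 - 3.6962*r - 4.4288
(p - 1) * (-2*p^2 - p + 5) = -2*p^3 + p^2 + 6*p - 5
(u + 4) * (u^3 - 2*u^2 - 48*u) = u^4 + 2*u^3 - 56*u^2 - 192*u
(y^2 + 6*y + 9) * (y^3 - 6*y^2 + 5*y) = y^5 - 22*y^3 - 24*y^2 + 45*y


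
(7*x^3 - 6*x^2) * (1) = 7*x^3 - 6*x^2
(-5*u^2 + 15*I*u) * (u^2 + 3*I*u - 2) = -5*u^4 - 35*u^2 - 30*I*u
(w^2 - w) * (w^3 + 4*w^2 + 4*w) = w^5 + 3*w^4 - 4*w^2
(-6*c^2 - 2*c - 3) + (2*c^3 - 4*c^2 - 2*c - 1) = 2*c^3 - 10*c^2 - 4*c - 4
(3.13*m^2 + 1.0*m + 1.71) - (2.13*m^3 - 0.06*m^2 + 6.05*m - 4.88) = -2.13*m^3 + 3.19*m^2 - 5.05*m + 6.59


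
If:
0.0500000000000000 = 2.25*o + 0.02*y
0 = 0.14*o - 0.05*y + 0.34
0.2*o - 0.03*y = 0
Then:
No Solution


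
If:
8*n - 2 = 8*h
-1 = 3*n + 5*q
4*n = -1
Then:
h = -1/2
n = -1/4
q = -1/20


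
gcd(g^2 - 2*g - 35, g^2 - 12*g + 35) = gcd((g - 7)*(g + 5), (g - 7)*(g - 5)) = g - 7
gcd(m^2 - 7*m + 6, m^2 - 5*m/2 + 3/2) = m - 1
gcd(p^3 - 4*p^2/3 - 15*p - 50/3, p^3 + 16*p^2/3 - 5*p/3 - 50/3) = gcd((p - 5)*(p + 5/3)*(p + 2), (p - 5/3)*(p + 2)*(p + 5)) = p + 2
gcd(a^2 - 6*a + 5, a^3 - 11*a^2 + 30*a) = a - 5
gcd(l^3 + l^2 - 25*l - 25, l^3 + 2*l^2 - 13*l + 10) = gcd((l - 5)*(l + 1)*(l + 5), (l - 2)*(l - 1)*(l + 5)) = l + 5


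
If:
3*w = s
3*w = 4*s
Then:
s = 0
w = 0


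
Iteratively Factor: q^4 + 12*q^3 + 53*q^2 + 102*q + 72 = (q + 2)*(q^3 + 10*q^2 + 33*q + 36) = (q + 2)*(q + 3)*(q^2 + 7*q + 12) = (q + 2)*(q + 3)*(q + 4)*(q + 3)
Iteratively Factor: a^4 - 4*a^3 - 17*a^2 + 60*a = (a - 5)*(a^3 + a^2 - 12*a) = a*(a - 5)*(a^2 + a - 12) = a*(a - 5)*(a + 4)*(a - 3)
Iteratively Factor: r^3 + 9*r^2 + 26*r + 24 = (r + 2)*(r^2 + 7*r + 12) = (r + 2)*(r + 3)*(r + 4)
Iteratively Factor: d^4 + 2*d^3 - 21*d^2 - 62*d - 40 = (d + 1)*(d^3 + d^2 - 22*d - 40) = (d + 1)*(d + 4)*(d^2 - 3*d - 10) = (d + 1)*(d + 2)*(d + 4)*(d - 5)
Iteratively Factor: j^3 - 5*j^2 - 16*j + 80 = (j - 5)*(j^2 - 16) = (j - 5)*(j + 4)*(j - 4)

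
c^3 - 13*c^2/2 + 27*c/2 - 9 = (c - 3)*(c - 2)*(c - 3/2)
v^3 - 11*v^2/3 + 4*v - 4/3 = (v - 2)*(v - 1)*(v - 2/3)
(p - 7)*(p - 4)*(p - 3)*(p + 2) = p^4 - 12*p^3 + 33*p^2 + 38*p - 168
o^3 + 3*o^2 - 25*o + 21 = (o - 3)*(o - 1)*(o + 7)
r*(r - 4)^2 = r^3 - 8*r^2 + 16*r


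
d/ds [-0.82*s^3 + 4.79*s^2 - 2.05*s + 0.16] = -2.46*s^2 + 9.58*s - 2.05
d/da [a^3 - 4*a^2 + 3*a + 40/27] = 3*a^2 - 8*a + 3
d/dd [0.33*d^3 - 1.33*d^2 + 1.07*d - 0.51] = 0.99*d^2 - 2.66*d + 1.07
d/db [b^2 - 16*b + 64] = 2*b - 16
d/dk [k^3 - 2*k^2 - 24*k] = 3*k^2 - 4*k - 24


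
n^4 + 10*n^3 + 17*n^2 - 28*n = n*(n - 1)*(n + 4)*(n + 7)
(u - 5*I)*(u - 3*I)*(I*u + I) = I*u^3 + 8*u^2 + I*u^2 + 8*u - 15*I*u - 15*I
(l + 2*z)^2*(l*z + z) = l^3*z + 4*l^2*z^2 + l^2*z + 4*l*z^3 + 4*l*z^2 + 4*z^3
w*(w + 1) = w^2 + w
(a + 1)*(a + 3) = a^2 + 4*a + 3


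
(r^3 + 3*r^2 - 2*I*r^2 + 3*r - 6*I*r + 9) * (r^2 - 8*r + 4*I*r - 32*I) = r^5 - 5*r^4 + 2*I*r^4 - 13*r^3 - 10*I*r^3 - 55*r^2 - 36*I*r^2 - 264*r - 60*I*r - 288*I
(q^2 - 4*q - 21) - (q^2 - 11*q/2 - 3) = 3*q/2 - 18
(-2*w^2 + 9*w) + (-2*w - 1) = -2*w^2 + 7*w - 1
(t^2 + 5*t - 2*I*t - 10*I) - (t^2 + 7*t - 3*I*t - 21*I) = -2*t + I*t + 11*I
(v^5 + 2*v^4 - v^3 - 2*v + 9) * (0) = 0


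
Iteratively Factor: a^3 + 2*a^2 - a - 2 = (a + 2)*(a^2 - 1) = (a + 1)*(a + 2)*(a - 1)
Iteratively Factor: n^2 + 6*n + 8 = (n + 4)*(n + 2)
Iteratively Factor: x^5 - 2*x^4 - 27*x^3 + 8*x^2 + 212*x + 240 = (x + 2)*(x^4 - 4*x^3 - 19*x^2 + 46*x + 120) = (x + 2)*(x + 3)*(x^3 - 7*x^2 + 2*x + 40) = (x - 5)*(x + 2)*(x + 3)*(x^2 - 2*x - 8) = (x - 5)*(x - 4)*(x + 2)*(x + 3)*(x + 2)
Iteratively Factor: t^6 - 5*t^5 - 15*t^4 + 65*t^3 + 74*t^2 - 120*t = (t - 5)*(t^5 - 15*t^3 - 10*t^2 + 24*t) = (t - 5)*(t - 1)*(t^4 + t^3 - 14*t^2 - 24*t) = (t - 5)*(t - 4)*(t - 1)*(t^3 + 5*t^2 + 6*t) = (t - 5)*(t - 4)*(t - 1)*(t + 2)*(t^2 + 3*t) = (t - 5)*(t - 4)*(t - 1)*(t + 2)*(t + 3)*(t)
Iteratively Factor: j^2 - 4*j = (j - 4)*(j)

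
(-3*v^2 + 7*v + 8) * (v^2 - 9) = -3*v^4 + 7*v^3 + 35*v^2 - 63*v - 72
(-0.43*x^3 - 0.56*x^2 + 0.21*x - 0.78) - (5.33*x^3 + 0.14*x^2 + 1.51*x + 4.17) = -5.76*x^3 - 0.7*x^2 - 1.3*x - 4.95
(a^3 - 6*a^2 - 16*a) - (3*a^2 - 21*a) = a^3 - 9*a^2 + 5*a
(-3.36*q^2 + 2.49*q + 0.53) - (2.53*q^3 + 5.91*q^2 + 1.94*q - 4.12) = -2.53*q^3 - 9.27*q^2 + 0.55*q + 4.65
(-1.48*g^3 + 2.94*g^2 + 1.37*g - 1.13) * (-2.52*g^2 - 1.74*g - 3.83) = 3.7296*g^5 - 4.8336*g^4 - 2.8996*g^3 - 10.7964*g^2 - 3.2809*g + 4.3279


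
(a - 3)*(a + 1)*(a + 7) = a^3 + 5*a^2 - 17*a - 21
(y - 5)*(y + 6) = y^2 + y - 30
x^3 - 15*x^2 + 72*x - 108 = (x - 6)^2*(x - 3)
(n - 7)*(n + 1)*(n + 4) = n^3 - 2*n^2 - 31*n - 28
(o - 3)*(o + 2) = o^2 - o - 6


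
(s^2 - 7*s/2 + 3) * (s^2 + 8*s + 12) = s^4 + 9*s^3/2 - 13*s^2 - 18*s + 36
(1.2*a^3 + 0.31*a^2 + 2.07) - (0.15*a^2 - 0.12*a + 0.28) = 1.2*a^3 + 0.16*a^2 + 0.12*a + 1.79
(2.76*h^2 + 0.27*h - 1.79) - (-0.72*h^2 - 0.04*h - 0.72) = 3.48*h^2 + 0.31*h - 1.07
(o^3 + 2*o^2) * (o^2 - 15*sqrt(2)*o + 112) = o^5 - 15*sqrt(2)*o^4 + 2*o^4 - 30*sqrt(2)*o^3 + 112*o^3 + 224*o^2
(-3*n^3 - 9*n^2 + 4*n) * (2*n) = -6*n^4 - 18*n^3 + 8*n^2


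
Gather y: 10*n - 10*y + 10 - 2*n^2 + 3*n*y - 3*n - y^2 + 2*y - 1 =-2*n^2 + 7*n - y^2 + y*(3*n - 8) + 9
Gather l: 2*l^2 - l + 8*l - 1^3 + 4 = 2*l^2 + 7*l + 3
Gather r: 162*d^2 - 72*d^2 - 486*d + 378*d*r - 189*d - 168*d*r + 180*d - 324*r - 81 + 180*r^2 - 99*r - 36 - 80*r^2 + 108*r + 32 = 90*d^2 - 495*d + 100*r^2 + r*(210*d - 315) - 85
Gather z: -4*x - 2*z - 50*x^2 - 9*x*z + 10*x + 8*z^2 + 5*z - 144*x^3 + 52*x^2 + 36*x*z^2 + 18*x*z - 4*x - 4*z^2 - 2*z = -144*x^3 + 2*x^2 + 2*x + z^2*(36*x + 4) + z*(9*x + 1)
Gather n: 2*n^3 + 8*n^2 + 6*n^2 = 2*n^3 + 14*n^2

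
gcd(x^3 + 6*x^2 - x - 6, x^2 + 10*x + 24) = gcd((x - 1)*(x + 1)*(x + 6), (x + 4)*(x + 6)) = x + 6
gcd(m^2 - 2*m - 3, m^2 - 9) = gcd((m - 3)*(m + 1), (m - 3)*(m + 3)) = m - 3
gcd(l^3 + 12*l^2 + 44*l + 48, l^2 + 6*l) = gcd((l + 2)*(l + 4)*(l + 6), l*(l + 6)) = l + 6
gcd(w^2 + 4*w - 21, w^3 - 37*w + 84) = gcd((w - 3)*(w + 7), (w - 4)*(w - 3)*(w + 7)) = w^2 + 4*w - 21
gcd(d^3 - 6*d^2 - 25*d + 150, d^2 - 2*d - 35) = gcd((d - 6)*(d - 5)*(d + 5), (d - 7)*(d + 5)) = d + 5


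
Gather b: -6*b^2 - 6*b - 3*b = -6*b^2 - 9*b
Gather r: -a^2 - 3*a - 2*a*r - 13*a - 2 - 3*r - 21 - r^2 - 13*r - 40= -a^2 - 16*a - r^2 + r*(-2*a - 16) - 63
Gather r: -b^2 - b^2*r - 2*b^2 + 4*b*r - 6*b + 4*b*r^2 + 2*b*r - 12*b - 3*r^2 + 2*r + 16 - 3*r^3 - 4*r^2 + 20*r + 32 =-3*b^2 - 18*b - 3*r^3 + r^2*(4*b - 7) + r*(-b^2 + 6*b + 22) + 48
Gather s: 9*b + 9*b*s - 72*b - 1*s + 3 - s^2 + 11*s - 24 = -63*b - s^2 + s*(9*b + 10) - 21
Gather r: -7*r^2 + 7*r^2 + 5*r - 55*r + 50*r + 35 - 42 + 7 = 0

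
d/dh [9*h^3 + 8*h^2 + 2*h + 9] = 27*h^2 + 16*h + 2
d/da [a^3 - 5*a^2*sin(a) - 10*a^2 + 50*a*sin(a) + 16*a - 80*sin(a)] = -5*a^2*cos(a) + 3*a^2 - 10*a*sin(a) + 50*a*cos(a) - 20*a + 50*sin(a) - 80*cos(a) + 16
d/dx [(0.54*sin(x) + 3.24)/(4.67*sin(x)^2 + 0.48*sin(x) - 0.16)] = (-30.2616*sin(x) + 1.2609*cos(2*x) - 2.9025)*cos(x)/(4.67*sin(x)^2 + 0.48*sin(x) - 0.16)^2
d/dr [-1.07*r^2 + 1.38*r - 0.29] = 1.38 - 2.14*r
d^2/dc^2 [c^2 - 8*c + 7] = 2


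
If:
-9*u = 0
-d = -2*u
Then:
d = 0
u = 0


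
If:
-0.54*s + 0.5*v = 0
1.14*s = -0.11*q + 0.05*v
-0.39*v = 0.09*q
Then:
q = 0.00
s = 0.00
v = 0.00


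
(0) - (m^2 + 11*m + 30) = -m^2 - 11*m - 30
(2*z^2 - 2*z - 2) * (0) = 0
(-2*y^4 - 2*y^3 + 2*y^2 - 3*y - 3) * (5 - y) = 2*y^5 - 8*y^4 - 12*y^3 + 13*y^2 - 12*y - 15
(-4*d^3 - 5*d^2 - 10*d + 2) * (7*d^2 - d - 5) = -28*d^5 - 31*d^4 - 45*d^3 + 49*d^2 + 48*d - 10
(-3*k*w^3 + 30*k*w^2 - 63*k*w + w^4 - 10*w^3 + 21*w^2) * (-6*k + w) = 18*k^2*w^3 - 180*k^2*w^2 + 378*k^2*w - 9*k*w^4 + 90*k*w^3 - 189*k*w^2 + w^5 - 10*w^4 + 21*w^3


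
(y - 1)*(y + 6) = y^2 + 5*y - 6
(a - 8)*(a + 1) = a^2 - 7*a - 8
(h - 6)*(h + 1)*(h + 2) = h^3 - 3*h^2 - 16*h - 12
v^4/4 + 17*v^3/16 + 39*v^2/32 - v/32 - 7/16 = (v/4 + 1/4)*(v - 1/2)*(v + 7/4)*(v + 2)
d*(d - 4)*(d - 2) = d^3 - 6*d^2 + 8*d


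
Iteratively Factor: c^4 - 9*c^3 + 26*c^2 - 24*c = (c - 3)*(c^3 - 6*c^2 + 8*c) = (c - 4)*(c - 3)*(c^2 - 2*c) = (c - 4)*(c - 3)*(c - 2)*(c)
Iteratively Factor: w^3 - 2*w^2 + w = (w - 1)*(w^2 - w) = w*(w - 1)*(w - 1)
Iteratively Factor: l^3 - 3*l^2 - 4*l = (l + 1)*(l^2 - 4*l) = (l - 4)*(l + 1)*(l)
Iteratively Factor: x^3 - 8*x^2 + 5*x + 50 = (x - 5)*(x^2 - 3*x - 10) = (x - 5)^2*(x + 2)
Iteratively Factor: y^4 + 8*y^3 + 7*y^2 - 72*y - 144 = (y + 4)*(y^3 + 4*y^2 - 9*y - 36) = (y + 4)^2*(y^2 - 9) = (y + 3)*(y + 4)^2*(y - 3)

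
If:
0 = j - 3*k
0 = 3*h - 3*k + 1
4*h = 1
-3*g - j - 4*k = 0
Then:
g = -49/36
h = 1/4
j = 7/4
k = 7/12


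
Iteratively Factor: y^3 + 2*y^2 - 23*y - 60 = (y - 5)*(y^2 + 7*y + 12) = (y - 5)*(y + 3)*(y + 4)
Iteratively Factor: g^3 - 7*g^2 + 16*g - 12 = (g - 2)*(g^2 - 5*g + 6) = (g - 3)*(g - 2)*(g - 2)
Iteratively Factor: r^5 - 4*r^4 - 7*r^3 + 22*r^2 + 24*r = (r + 1)*(r^4 - 5*r^3 - 2*r^2 + 24*r) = (r - 4)*(r + 1)*(r^3 - r^2 - 6*r) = (r - 4)*(r - 3)*(r + 1)*(r^2 + 2*r) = (r - 4)*(r - 3)*(r + 1)*(r + 2)*(r)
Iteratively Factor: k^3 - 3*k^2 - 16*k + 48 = (k + 4)*(k^2 - 7*k + 12) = (k - 4)*(k + 4)*(k - 3)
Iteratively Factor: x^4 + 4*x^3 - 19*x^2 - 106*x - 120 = (x + 3)*(x^3 + x^2 - 22*x - 40) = (x + 3)*(x + 4)*(x^2 - 3*x - 10) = (x + 2)*(x + 3)*(x + 4)*(x - 5)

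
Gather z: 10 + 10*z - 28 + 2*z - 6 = 12*z - 24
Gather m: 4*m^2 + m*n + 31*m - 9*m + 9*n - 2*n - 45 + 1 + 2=4*m^2 + m*(n + 22) + 7*n - 42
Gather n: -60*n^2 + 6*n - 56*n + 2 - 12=-60*n^2 - 50*n - 10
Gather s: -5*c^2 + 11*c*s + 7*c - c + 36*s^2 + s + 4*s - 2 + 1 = -5*c^2 + 6*c + 36*s^2 + s*(11*c + 5) - 1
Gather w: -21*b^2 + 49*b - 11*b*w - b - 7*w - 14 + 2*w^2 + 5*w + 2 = -21*b^2 + 48*b + 2*w^2 + w*(-11*b - 2) - 12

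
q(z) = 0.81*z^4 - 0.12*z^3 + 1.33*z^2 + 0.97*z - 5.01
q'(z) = 3.24*z^3 - 0.36*z^2 + 2.66*z + 0.97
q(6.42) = 1400.30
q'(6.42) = 860.54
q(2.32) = 26.37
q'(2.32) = 45.66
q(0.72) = -3.45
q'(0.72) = 3.91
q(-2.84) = 58.40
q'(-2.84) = -83.70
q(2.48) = 34.39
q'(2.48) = 54.77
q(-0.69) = -4.82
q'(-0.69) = -2.10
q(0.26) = -4.67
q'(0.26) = 1.69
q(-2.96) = 69.06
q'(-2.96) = -94.09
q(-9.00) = 5495.88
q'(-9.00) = -2414.09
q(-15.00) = 41690.94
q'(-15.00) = -11054.93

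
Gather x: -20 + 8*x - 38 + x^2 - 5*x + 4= x^2 + 3*x - 54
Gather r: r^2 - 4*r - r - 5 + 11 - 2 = r^2 - 5*r + 4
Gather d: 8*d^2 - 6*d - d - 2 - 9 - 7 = 8*d^2 - 7*d - 18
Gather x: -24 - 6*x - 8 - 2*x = -8*x - 32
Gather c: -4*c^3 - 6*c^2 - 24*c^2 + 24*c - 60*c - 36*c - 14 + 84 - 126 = -4*c^3 - 30*c^2 - 72*c - 56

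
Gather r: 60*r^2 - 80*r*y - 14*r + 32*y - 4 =60*r^2 + r*(-80*y - 14) + 32*y - 4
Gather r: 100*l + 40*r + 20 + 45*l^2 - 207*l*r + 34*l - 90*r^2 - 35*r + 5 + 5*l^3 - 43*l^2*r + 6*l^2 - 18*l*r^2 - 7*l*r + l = 5*l^3 + 51*l^2 + 135*l + r^2*(-18*l - 90) + r*(-43*l^2 - 214*l + 5) + 25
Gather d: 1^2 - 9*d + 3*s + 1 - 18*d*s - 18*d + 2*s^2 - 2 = d*(-18*s - 27) + 2*s^2 + 3*s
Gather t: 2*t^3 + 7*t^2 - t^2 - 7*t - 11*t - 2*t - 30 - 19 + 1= 2*t^3 + 6*t^2 - 20*t - 48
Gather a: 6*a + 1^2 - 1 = 6*a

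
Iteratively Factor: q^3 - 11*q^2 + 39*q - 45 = (q - 3)*(q^2 - 8*q + 15) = (q - 5)*(q - 3)*(q - 3)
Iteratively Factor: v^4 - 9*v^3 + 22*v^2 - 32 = (v - 4)*(v^3 - 5*v^2 + 2*v + 8) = (v - 4)^2*(v^2 - v - 2) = (v - 4)^2*(v + 1)*(v - 2)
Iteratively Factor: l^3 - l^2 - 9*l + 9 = (l - 1)*(l^2 - 9) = (l - 1)*(l + 3)*(l - 3)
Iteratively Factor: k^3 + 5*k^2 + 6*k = (k + 2)*(k^2 + 3*k) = k*(k + 2)*(k + 3)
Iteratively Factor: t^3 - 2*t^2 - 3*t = (t + 1)*(t^2 - 3*t) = (t - 3)*(t + 1)*(t)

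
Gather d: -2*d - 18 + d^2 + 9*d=d^2 + 7*d - 18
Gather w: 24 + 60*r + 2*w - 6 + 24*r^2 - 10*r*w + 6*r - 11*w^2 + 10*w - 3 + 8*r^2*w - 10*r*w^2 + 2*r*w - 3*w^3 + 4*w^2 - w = 24*r^2 + 66*r - 3*w^3 + w^2*(-10*r - 7) + w*(8*r^2 - 8*r + 11) + 15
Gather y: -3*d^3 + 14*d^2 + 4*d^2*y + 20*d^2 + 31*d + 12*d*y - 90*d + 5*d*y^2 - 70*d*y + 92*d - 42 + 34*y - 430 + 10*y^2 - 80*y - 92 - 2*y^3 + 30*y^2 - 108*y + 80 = -3*d^3 + 34*d^2 + 33*d - 2*y^3 + y^2*(5*d + 40) + y*(4*d^2 - 58*d - 154) - 484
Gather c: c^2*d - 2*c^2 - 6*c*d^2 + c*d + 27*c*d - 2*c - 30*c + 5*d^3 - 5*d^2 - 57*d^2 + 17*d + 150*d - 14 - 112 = c^2*(d - 2) + c*(-6*d^2 + 28*d - 32) + 5*d^3 - 62*d^2 + 167*d - 126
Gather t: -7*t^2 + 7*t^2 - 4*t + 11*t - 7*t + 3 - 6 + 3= 0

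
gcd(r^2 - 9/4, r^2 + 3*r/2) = r + 3/2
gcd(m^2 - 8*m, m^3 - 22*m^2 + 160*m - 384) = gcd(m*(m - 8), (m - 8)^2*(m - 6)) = m - 8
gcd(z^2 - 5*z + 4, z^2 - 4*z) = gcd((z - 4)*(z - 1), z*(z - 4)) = z - 4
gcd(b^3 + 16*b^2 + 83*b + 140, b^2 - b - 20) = b + 4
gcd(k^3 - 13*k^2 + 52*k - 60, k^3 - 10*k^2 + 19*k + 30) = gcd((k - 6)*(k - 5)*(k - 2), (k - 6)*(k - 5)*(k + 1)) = k^2 - 11*k + 30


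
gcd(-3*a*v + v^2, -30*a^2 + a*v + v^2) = 1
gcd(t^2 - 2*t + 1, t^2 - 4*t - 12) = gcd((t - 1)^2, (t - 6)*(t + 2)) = 1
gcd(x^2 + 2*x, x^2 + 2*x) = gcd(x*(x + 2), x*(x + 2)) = x^2 + 2*x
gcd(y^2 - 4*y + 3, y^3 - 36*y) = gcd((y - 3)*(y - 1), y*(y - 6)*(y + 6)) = 1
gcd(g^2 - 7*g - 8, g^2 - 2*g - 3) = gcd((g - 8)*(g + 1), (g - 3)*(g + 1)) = g + 1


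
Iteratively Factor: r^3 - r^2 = (r)*(r^2 - r) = r*(r - 1)*(r)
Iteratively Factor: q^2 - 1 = (q - 1)*(q + 1)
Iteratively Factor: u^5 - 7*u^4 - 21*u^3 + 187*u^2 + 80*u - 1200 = (u - 5)*(u^4 - 2*u^3 - 31*u^2 + 32*u + 240) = (u - 5)*(u - 4)*(u^3 + 2*u^2 - 23*u - 60) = (u - 5)^2*(u - 4)*(u^2 + 7*u + 12) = (u - 5)^2*(u - 4)*(u + 4)*(u + 3)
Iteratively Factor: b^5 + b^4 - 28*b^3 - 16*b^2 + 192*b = (b + 4)*(b^4 - 3*b^3 - 16*b^2 + 48*b) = (b - 3)*(b + 4)*(b^3 - 16*b) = (b - 3)*(b + 4)^2*(b^2 - 4*b) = (b - 4)*(b - 3)*(b + 4)^2*(b)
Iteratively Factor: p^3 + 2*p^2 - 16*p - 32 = (p + 2)*(p^2 - 16) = (p - 4)*(p + 2)*(p + 4)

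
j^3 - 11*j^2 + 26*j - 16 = (j - 8)*(j - 2)*(j - 1)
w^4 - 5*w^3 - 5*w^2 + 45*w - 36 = (w - 4)*(w - 3)*(w - 1)*(w + 3)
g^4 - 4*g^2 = g^2*(g - 2)*(g + 2)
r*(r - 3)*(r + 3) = r^3 - 9*r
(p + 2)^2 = p^2 + 4*p + 4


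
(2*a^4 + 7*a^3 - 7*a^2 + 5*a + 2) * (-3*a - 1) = -6*a^5 - 23*a^4 + 14*a^3 - 8*a^2 - 11*a - 2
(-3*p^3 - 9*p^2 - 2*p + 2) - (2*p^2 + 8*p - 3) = -3*p^3 - 11*p^2 - 10*p + 5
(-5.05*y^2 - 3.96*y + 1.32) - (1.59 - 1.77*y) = -5.05*y^2 - 2.19*y - 0.27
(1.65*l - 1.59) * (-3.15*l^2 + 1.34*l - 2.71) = -5.1975*l^3 + 7.2195*l^2 - 6.6021*l + 4.3089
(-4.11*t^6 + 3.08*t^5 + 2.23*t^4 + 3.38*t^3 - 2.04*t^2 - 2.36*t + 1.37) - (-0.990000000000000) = -4.11*t^6 + 3.08*t^5 + 2.23*t^4 + 3.38*t^3 - 2.04*t^2 - 2.36*t + 2.36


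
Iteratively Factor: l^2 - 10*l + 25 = (l - 5)*(l - 5)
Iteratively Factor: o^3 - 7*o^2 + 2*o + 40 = (o - 4)*(o^2 - 3*o - 10) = (o - 5)*(o - 4)*(o + 2)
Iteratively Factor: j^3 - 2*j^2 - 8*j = (j)*(j^2 - 2*j - 8) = j*(j - 4)*(j + 2)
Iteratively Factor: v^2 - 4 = (v + 2)*(v - 2)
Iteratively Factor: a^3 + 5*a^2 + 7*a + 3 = (a + 3)*(a^2 + 2*a + 1) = (a + 1)*(a + 3)*(a + 1)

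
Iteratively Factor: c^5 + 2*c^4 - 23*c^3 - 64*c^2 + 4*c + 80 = (c - 5)*(c^4 + 7*c^3 + 12*c^2 - 4*c - 16) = (c - 5)*(c + 2)*(c^3 + 5*c^2 + 2*c - 8) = (c - 5)*(c + 2)^2*(c^2 + 3*c - 4) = (c - 5)*(c + 2)^2*(c + 4)*(c - 1)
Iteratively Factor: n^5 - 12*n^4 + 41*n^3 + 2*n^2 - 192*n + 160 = (n - 4)*(n^4 - 8*n^3 + 9*n^2 + 38*n - 40) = (n - 4)^2*(n^3 - 4*n^2 - 7*n + 10) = (n - 4)^2*(n + 2)*(n^2 - 6*n + 5) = (n - 4)^2*(n - 1)*(n + 2)*(n - 5)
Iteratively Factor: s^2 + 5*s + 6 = (s + 3)*(s + 2)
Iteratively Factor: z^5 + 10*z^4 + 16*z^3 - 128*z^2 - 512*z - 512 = (z + 2)*(z^4 + 8*z^3 - 128*z - 256) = (z - 4)*(z + 2)*(z^3 + 12*z^2 + 48*z + 64) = (z - 4)*(z + 2)*(z + 4)*(z^2 + 8*z + 16) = (z - 4)*(z + 2)*(z + 4)^2*(z + 4)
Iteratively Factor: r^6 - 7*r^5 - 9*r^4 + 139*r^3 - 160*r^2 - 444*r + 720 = (r - 5)*(r^5 - 2*r^4 - 19*r^3 + 44*r^2 + 60*r - 144) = (r - 5)*(r + 2)*(r^4 - 4*r^3 - 11*r^2 + 66*r - 72) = (r - 5)*(r + 2)*(r + 4)*(r^3 - 8*r^2 + 21*r - 18) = (r - 5)*(r - 3)*(r + 2)*(r + 4)*(r^2 - 5*r + 6) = (r - 5)*(r - 3)*(r - 2)*(r + 2)*(r + 4)*(r - 3)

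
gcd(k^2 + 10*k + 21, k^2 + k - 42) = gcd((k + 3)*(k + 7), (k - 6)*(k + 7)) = k + 7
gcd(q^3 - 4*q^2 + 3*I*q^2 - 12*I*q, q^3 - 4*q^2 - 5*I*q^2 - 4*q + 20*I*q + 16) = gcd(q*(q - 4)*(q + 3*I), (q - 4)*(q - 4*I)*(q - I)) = q - 4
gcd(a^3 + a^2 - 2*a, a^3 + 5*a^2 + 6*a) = a^2 + 2*a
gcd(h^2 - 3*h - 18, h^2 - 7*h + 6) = h - 6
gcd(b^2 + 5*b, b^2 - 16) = 1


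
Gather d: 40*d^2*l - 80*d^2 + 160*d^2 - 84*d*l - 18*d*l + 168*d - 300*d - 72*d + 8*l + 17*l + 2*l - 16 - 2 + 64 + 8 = d^2*(40*l + 80) + d*(-102*l - 204) + 27*l + 54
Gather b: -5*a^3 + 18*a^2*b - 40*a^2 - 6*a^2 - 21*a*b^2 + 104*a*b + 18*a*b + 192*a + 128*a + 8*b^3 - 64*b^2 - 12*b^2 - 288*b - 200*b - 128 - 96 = -5*a^3 - 46*a^2 + 320*a + 8*b^3 + b^2*(-21*a - 76) + b*(18*a^2 + 122*a - 488) - 224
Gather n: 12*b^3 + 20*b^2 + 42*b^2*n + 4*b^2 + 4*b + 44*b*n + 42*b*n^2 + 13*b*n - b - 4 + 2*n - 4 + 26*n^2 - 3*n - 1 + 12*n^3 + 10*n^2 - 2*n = 12*b^3 + 24*b^2 + 3*b + 12*n^3 + n^2*(42*b + 36) + n*(42*b^2 + 57*b - 3) - 9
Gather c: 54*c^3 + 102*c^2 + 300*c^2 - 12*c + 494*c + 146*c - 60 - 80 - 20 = 54*c^3 + 402*c^2 + 628*c - 160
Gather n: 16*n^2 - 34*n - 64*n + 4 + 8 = 16*n^2 - 98*n + 12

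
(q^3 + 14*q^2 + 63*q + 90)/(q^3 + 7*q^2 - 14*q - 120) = (q + 3)/(q - 4)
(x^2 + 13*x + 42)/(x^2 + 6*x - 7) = (x + 6)/(x - 1)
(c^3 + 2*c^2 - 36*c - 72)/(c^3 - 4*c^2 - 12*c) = (c + 6)/c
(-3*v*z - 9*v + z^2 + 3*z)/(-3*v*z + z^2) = (z + 3)/z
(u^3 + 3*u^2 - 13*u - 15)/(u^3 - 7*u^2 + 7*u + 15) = (u + 5)/(u - 5)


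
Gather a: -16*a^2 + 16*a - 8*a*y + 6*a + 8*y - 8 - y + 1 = -16*a^2 + a*(22 - 8*y) + 7*y - 7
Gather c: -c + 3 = 3 - c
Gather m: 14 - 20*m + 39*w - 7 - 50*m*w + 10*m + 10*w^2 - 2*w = m*(-50*w - 10) + 10*w^2 + 37*w + 7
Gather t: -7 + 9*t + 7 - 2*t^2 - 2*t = -2*t^2 + 7*t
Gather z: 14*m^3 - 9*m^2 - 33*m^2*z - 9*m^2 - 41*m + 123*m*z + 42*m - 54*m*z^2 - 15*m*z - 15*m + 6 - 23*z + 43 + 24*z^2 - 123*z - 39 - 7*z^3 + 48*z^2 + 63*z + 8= 14*m^3 - 18*m^2 - 14*m - 7*z^3 + z^2*(72 - 54*m) + z*(-33*m^2 + 108*m - 83) + 18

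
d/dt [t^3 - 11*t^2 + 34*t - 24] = 3*t^2 - 22*t + 34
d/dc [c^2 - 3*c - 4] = 2*c - 3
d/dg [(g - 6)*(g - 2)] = 2*g - 8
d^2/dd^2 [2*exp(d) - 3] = 2*exp(d)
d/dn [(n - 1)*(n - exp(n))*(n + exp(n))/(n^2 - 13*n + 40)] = (n^4 - 2*n^3*exp(2*n) - 26*n^3 + 29*n^2*exp(2*n) + 133*n^2 - 108*n*exp(2*n) - 80*n + 53*exp(2*n))/(n^4 - 26*n^3 + 249*n^2 - 1040*n + 1600)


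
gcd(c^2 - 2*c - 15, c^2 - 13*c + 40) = c - 5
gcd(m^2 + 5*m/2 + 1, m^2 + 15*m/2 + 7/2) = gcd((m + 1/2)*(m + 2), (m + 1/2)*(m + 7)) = m + 1/2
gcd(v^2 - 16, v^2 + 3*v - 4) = v + 4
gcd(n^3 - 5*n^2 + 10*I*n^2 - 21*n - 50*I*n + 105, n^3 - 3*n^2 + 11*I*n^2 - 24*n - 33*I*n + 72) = n + 3*I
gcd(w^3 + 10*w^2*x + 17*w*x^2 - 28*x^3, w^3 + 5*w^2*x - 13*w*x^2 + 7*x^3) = -w^2 - 6*w*x + 7*x^2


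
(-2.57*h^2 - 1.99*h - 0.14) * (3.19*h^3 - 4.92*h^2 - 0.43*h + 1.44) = -8.1983*h^5 + 6.2963*h^4 + 10.4493*h^3 - 2.1563*h^2 - 2.8054*h - 0.2016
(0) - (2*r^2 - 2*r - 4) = -2*r^2 + 2*r + 4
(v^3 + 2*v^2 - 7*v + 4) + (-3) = v^3 + 2*v^2 - 7*v + 1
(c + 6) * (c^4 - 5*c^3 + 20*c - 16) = c^5 + c^4 - 30*c^3 + 20*c^2 + 104*c - 96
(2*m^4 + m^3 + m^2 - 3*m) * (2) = 4*m^4 + 2*m^3 + 2*m^2 - 6*m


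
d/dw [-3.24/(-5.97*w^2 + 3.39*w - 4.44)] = (10.9836 - 38.6856*w)/(5.97*w^2 - 3.39*w + 4.44)^2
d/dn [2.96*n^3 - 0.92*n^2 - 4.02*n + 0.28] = 8.88*n^2 - 1.84*n - 4.02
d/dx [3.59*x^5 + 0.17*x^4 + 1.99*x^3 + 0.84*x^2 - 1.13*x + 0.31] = 17.95*x^4 + 0.68*x^3 + 5.97*x^2 + 1.68*x - 1.13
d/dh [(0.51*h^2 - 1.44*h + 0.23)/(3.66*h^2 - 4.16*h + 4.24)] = (3.1488*h^2 + 2.6412*h - 5.1488)/(13.3956*h^4 - 30.4512*h^3 + 48.3424*h^2 - 35.2768*h + 17.9776)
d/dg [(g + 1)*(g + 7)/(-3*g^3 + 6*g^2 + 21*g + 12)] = (g^2 + 14*g - 17)/(3*(g^4 - 6*g^3 + g^2 + 24*g + 16))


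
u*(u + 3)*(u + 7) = u^3 + 10*u^2 + 21*u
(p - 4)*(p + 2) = p^2 - 2*p - 8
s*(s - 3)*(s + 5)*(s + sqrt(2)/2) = s^4 + sqrt(2)*s^3/2 + 2*s^3 - 15*s^2 + sqrt(2)*s^2 - 15*sqrt(2)*s/2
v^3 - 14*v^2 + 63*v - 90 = (v - 6)*(v - 5)*(v - 3)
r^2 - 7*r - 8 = (r - 8)*(r + 1)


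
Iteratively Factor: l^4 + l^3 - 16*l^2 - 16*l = (l - 4)*(l^3 + 5*l^2 + 4*l) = (l - 4)*(l + 4)*(l^2 + l) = l*(l - 4)*(l + 4)*(l + 1)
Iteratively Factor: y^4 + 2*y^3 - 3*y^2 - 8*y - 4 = (y - 2)*(y^3 + 4*y^2 + 5*y + 2) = (y - 2)*(y + 1)*(y^2 + 3*y + 2) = (y - 2)*(y + 1)*(y + 2)*(y + 1)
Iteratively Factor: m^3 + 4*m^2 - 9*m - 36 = (m + 4)*(m^2 - 9) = (m + 3)*(m + 4)*(m - 3)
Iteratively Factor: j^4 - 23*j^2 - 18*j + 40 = (j - 5)*(j^3 + 5*j^2 + 2*j - 8) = (j - 5)*(j + 2)*(j^2 + 3*j - 4) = (j - 5)*(j - 1)*(j + 2)*(j + 4)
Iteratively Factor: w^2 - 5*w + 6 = (w - 3)*(w - 2)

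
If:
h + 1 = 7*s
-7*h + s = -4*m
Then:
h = 7*s - 1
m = 12*s - 7/4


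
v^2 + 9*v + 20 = (v + 4)*(v + 5)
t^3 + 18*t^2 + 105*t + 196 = (t + 4)*(t + 7)^2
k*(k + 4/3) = k^2 + 4*k/3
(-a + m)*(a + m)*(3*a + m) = -3*a^3 - a^2*m + 3*a*m^2 + m^3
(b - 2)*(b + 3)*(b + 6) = b^3 + 7*b^2 - 36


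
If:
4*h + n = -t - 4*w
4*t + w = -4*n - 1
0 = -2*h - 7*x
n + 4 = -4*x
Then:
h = -7*x/2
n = -4*x - 4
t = 46*x/15 + 56/15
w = 56*x/15 + 1/15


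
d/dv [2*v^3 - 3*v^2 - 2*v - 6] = 6*v^2 - 6*v - 2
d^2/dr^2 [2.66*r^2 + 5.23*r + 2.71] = 5.32000000000000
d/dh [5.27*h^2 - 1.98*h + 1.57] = 10.54*h - 1.98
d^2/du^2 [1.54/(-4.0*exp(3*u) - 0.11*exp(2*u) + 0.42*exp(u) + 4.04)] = (-1.54*(12.0*exp(2*u) + 0.22*exp(u) - 0.42)*(24.0*exp(2*u) + 0.44*exp(u) - 0.84)*exp(u) + (55.44*exp(2*u) + 0.6776*exp(u) - 0.6468)*(4.0*exp(3*u) + 0.11*exp(2*u) - 0.42*exp(u) - 4.04))*exp(u)/(4.0*exp(3*u) + 0.11*exp(2*u) - 0.42*exp(u) - 4.04)^3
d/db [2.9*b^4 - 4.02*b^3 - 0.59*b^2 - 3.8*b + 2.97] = 11.6*b^3 - 12.06*b^2 - 1.18*b - 3.8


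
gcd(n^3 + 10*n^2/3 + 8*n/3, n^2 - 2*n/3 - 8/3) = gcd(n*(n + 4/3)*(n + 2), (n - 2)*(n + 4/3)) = n + 4/3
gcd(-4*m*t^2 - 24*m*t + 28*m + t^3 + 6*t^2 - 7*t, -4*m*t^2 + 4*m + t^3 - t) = -4*m*t + 4*m + t^2 - t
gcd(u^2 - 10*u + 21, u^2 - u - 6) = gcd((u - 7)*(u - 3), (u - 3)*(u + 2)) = u - 3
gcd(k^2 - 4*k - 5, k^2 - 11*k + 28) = 1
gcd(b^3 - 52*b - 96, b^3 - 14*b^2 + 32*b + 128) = b^2 - 6*b - 16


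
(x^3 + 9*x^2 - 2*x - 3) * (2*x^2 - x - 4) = 2*x^5 + 17*x^4 - 17*x^3 - 40*x^2 + 11*x + 12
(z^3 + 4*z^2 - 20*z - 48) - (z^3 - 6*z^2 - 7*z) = 10*z^2 - 13*z - 48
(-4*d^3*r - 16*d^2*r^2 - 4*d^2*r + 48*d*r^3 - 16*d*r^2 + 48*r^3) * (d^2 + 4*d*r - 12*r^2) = -4*d^5*r - 32*d^4*r^2 - 4*d^4*r + 32*d^3*r^3 - 32*d^3*r^2 + 384*d^2*r^4 + 32*d^2*r^3 - 576*d*r^5 + 384*d*r^4 - 576*r^5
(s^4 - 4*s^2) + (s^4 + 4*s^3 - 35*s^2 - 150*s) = 2*s^4 + 4*s^3 - 39*s^2 - 150*s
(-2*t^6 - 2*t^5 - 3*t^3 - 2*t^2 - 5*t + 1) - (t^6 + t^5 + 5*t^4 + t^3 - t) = -3*t^6 - 3*t^5 - 5*t^4 - 4*t^3 - 2*t^2 - 4*t + 1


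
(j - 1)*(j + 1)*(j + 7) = j^3 + 7*j^2 - j - 7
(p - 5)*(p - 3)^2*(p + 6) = p^4 - 5*p^3 - 27*p^2 + 189*p - 270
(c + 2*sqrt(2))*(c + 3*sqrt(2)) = c^2 + 5*sqrt(2)*c + 12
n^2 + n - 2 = (n - 1)*(n + 2)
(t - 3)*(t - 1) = t^2 - 4*t + 3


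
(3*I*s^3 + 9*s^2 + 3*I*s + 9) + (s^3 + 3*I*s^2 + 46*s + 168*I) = s^3 + 3*I*s^3 + 9*s^2 + 3*I*s^2 + 46*s + 3*I*s + 9 + 168*I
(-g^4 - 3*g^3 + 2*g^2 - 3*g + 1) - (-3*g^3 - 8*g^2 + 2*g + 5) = -g^4 + 10*g^2 - 5*g - 4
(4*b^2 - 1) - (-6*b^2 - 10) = 10*b^2 + 9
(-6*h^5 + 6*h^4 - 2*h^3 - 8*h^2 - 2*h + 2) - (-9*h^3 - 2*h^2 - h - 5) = -6*h^5 + 6*h^4 + 7*h^3 - 6*h^2 - h + 7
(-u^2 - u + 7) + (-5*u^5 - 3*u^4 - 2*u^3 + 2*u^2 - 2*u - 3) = -5*u^5 - 3*u^4 - 2*u^3 + u^2 - 3*u + 4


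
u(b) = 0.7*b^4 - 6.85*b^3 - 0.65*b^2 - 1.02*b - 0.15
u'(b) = 2.8*b^3 - 20.55*b^2 - 1.3*b - 1.02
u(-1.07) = 9.51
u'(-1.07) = -26.59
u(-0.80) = 4.04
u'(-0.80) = -14.57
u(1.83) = -38.32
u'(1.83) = -55.06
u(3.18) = -158.66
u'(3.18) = -122.92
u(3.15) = -155.00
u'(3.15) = -121.51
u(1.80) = -36.69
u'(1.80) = -53.61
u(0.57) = -2.14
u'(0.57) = -7.92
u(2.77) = -112.34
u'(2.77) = -102.79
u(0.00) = -0.15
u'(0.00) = -1.02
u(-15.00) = 58425.15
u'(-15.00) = -14055.27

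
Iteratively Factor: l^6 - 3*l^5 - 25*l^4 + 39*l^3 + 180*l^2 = (l - 4)*(l^5 + l^4 - 21*l^3 - 45*l^2) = (l - 4)*(l + 3)*(l^4 - 2*l^3 - 15*l^2) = l*(l - 4)*(l + 3)*(l^3 - 2*l^2 - 15*l) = l^2*(l - 4)*(l + 3)*(l^2 - 2*l - 15) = l^2*(l - 5)*(l - 4)*(l + 3)*(l + 3)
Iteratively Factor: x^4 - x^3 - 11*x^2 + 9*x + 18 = (x - 2)*(x^3 + x^2 - 9*x - 9) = (x - 2)*(x + 1)*(x^2 - 9) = (x - 2)*(x + 1)*(x + 3)*(x - 3)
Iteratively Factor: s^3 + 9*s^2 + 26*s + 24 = (s + 2)*(s^2 + 7*s + 12) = (s + 2)*(s + 4)*(s + 3)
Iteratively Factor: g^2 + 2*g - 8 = (g - 2)*(g + 4)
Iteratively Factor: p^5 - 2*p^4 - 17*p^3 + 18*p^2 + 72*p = (p + 3)*(p^4 - 5*p^3 - 2*p^2 + 24*p) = (p - 3)*(p + 3)*(p^3 - 2*p^2 - 8*p) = p*(p - 3)*(p + 3)*(p^2 - 2*p - 8) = p*(p - 4)*(p - 3)*(p + 3)*(p + 2)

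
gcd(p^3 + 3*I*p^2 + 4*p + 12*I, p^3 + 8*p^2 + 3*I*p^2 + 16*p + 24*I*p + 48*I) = p + 3*I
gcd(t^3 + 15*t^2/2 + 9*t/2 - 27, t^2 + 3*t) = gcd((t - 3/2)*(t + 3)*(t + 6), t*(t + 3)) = t + 3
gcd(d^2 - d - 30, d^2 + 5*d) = d + 5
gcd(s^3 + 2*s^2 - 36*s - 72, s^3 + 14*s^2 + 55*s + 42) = s + 6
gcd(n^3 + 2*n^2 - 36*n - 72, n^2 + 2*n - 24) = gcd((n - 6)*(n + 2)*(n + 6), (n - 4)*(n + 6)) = n + 6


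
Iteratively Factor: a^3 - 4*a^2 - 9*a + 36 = (a + 3)*(a^2 - 7*a + 12) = (a - 3)*(a + 3)*(a - 4)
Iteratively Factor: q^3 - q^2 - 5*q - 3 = (q - 3)*(q^2 + 2*q + 1) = (q - 3)*(q + 1)*(q + 1)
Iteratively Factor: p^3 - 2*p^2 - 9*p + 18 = (p - 3)*(p^2 + p - 6) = (p - 3)*(p - 2)*(p + 3)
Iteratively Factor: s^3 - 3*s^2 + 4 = (s - 2)*(s^2 - s - 2) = (s - 2)^2*(s + 1)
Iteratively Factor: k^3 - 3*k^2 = (k - 3)*(k^2) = k*(k - 3)*(k)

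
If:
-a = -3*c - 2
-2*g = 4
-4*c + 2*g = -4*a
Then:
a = 1/2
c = -1/2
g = -2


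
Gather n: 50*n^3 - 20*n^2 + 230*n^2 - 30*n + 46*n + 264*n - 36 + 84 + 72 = 50*n^3 + 210*n^2 + 280*n + 120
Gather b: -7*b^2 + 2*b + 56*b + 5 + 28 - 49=-7*b^2 + 58*b - 16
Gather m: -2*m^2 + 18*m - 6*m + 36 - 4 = -2*m^2 + 12*m + 32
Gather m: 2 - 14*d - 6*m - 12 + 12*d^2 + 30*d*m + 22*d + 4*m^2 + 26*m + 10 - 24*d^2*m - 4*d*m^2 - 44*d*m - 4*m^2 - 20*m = 12*d^2 - 4*d*m^2 + 8*d + m*(-24*d^2 - 14*d)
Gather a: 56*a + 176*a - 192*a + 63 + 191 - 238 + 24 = 40*a + 40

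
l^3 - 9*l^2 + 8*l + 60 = (l - 6)*(l - 5)*(l + 2)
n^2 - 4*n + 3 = (n - 3)*(n - 1)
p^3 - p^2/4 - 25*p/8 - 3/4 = (p - 2)*(p + 1/4)*(p + 3/2)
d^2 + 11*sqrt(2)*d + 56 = (d + 4*sqrt(2))*(d + 7*sqrt(2))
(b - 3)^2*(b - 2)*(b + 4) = b^4 - 4*b^3 - 11*b^2 + 66*b - 72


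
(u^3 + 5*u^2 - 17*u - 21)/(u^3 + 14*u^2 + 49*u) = (u^2 - 2*u - 3)/(u*(u + 7))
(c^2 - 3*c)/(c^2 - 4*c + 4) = c*(c - 3)/(c^2 - 4*c + 4)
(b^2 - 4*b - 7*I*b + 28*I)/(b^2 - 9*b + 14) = (b^2 - 4*b - 7*I*b + 28*I)/(b^2 - 9*b + 14)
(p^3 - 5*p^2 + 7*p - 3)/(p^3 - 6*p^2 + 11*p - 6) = (p - 1)/(p - 2)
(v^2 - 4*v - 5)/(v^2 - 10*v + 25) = (v + 1)/(v - 5)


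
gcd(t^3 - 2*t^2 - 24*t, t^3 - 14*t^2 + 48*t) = t^2 - 6*t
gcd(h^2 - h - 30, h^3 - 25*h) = h + 5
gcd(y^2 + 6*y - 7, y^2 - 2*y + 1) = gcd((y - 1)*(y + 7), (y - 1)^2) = y - 1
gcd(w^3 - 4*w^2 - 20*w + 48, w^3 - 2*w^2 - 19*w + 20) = w + 4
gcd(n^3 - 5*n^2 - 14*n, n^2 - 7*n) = n^2 - 7*n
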